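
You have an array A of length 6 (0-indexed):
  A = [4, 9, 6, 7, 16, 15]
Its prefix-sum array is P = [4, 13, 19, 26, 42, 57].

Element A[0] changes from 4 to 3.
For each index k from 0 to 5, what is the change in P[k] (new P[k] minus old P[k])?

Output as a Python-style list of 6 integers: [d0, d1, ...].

Element change: A[0] 4 -> 3, delta = -1
For k < 0: P[k] unchanged, delta_P[k] = 0
For k >= 0: P[k] shifts by exactly -1
Delta array: [-1, -1, -1, -1, -1, -1]

Answer: [-1, -1, -1, -1, -1, -1]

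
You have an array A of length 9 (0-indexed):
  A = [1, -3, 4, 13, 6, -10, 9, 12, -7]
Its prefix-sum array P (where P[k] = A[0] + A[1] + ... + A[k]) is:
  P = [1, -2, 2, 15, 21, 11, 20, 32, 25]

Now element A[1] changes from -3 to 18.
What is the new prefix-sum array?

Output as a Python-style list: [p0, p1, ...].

Change: A[1] -3 -> 18, delta = 21
P[k] for k < 1: unchanged (A[1] not included)
P[k] for k >= 1: shift by delta = 21
  P[0] = 1 + 0 = 1
  P[1] = -2 + 21 = 19
  P[2] = 2 + 21 = 23
  P[3] = 15 + 21 = 36
  P[4] = 21 + 21 = 42
  P[5] = 11 + 21 = 32
  P[6] = 20 + 21 = 41
  P[7] = 32 + 21 = 53
  P[8] = 25 + 21 = 46

Answer: [1, 19, 23, 36, 42, 32, 41, 53, 46]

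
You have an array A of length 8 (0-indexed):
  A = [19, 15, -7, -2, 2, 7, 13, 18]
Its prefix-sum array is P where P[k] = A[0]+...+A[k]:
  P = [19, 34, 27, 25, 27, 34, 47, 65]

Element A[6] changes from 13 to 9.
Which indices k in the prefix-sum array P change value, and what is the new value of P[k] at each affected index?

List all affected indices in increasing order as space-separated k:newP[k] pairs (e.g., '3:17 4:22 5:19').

Answer: 6:43 7:61

Derivation:
P[k] = A[0] + ... + A[k]
P[k] includes A[6] iff k >= 6
Affected indices: 6, 7, ..., 7; delta = -4
  P[6]: 47 + -4 = 43
  P[7]: 65 + -4 = 61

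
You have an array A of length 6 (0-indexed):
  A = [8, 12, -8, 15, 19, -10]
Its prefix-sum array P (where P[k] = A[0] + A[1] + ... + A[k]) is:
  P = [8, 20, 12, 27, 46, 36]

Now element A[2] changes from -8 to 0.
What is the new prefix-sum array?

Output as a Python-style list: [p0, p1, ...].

Change: A[2] -8 -> 0, delta = 8
P[k] for k < 2: unchanged (A[2] not included)
P[k] for k >= 2: shift by delta = 8
  P[0] = 8 + 0 = 8
  P[1] = 20 + 0 = 20
  P[2] = 12 + 8 = 20
  P[3] = 27 + 8 = 35
  P[4] = 46 + 8 = 54
  P[5] = 36 + 8 = 44

Answer: [8, 20, 20, 35, 54, 44]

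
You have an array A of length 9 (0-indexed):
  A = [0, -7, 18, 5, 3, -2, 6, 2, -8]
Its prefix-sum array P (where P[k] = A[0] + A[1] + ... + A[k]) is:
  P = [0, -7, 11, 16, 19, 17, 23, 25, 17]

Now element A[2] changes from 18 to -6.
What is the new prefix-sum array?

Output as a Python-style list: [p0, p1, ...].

Answer: [0, -7, -13, -8, -5, -7, -1, 1, -7]

Derivation:
Change: A[2] 18 -> -6, delta = -24
P[k] for k < 2: unchanged (A[2] not included)
P[k] for k >= 2: shift by delta = -24
  P[0] = 0 + 0 = 0
  P[1] = -7 + 0 = -7
  P[2] = 11 + -24 = -13
  P[3] = 16 + -24 = -8
  P[4] = 19 + -24 = -5
  P[5] = 17 + -24 = -7
  P[6] = 23 + -24 = -1
  P[7] = 25 + -24 = 1
  P[8] = 17 + -24 = -7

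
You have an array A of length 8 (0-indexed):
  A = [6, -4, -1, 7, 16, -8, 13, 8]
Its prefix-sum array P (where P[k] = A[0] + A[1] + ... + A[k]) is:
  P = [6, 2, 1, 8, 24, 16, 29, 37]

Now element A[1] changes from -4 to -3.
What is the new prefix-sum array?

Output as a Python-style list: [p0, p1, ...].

Change: A[1] -4 -> -3, delta = 1
P[k] for k < 1: unchanged (A[1] not included)
P[k] for k >= 1: shift by delta = 1
  P[0] = 6 + 0 = 6
  P[1] = 2 + 1 = 3
  P[2] = 1 + 1 = 2
  P[3] = 8 + 1 = 9
  P[4] = 24 + 1 = 25
  P[5] = 16 + 1 = 17
  P[6] = 29 + 1 = 30
  P[7] = 37 + 1 = 38

Answer: [6, 3, 2, 9, 25, 17, 30, 38]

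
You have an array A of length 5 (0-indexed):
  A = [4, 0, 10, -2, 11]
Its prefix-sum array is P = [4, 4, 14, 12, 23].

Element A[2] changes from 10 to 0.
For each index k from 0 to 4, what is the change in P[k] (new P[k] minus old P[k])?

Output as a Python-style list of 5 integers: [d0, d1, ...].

Element change: A[2] 10 -> 0, delta = -10
For k < 2: P[k] unchanged, delta_P[k] = 0
For k >= 2: P[k] shifts by exactly -10
Delta array: [0, 0, -10, -10, -10]

Answer: [0, 0, -10, -10, -10]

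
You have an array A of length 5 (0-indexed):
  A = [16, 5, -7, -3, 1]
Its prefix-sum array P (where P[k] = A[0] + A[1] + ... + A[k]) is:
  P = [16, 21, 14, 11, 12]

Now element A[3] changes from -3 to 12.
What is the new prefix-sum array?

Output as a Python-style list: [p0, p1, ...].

Answer: [16, 21, 14, 26, 27]

Derivation:
Change: A[3] -3 -> 12, delta = 15
P[k] for k < 3: unchanged (A[3] not included)
P[k] for k >= 3: shift by delta = 15
  P[0] = 16 + 0 = 16
  P[1] = 21 + 0 = 21
  P[2] = 14 + 0 = 14
  P[3] = 11 + 15 = 26
  P[4] = 12 + 15 = 27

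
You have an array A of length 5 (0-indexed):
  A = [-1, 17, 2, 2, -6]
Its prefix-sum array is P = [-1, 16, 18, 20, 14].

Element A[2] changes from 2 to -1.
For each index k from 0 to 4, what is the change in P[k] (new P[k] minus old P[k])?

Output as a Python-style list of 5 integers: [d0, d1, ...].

Answer: [0, 0, -3, -3, -3]

Derivation:
Element change: A[2] 2 -> -1, delta = -3
For k < 2: P[k] unchanged, delta_P[k] = 0
For k >= 2: P[k] shifts by exactly -3
Delta array: [0, 0, -3, -3, -3]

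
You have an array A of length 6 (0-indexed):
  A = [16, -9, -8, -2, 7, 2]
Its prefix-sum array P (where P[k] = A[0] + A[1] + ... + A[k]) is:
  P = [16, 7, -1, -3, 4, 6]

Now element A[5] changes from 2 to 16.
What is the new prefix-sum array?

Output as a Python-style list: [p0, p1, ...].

Answer: [16, 7, -1, -3, 4, 20]

Derivation:
Change: A[5] 2 -> 16, delta = 14
P[k] for k < 5: unchanged (A[5] not included)
P[k] for k >= 5: shift by delta = 14
  P[0] = 16 + 0 = 16
  P[1] = 7 + 0 = 7
  P[2] = -1 + 0 = -1
  P[3] = -3 + 0 = -3
  P[4] = 4 + 0 = 4
  P[5] = 6 + 14 = 20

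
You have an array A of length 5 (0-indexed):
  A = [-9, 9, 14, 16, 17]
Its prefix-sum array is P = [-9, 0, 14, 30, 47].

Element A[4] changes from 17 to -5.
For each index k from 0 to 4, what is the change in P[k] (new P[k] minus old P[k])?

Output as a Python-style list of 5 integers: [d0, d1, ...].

Answer: [0, 0, 0, 0, -22]

Derivation:
Element change: A[4] 17 -> -5, delta = -22
For k < 4: P[k] unchanged, delta_P[k] = 0
For k >= 4: P[k] shifts by exactly -22
Delta array: [0, 0, 0, 0, -22]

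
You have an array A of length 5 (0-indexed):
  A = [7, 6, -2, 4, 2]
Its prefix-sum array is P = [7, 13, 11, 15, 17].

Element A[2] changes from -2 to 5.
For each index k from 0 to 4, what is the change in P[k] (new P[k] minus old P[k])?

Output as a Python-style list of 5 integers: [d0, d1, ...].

Element change: A[2] -2 -> 5, delta = 7
For k < 2: P[k] unchanged, delta_P[k] = 0
For k >= 2: P[k] shifts by exactly 7
Delta array: [0, 0, 7, 7, 7]

Answer: [0, 0, 7, 7, 7]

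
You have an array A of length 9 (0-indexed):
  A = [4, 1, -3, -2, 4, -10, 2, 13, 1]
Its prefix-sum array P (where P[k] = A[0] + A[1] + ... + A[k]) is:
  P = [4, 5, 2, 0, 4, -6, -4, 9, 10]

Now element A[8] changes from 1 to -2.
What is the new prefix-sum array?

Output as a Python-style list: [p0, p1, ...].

Answer: [4, 5, 2, 0, 4, -6, -4, 9, 7]

Derivation:
Change: A[8] 1 -> -2, delta = -3
P[k] for k < 8: unchanged (A[8] not included)
P[k] for k >= 8: shift by delta = -3
  P[0] = 4 + 0 = 4
  P[1] = 5 + 0 = 5
  P[2] = 2 + 0 = 2
  P[3] = 0 + 0 = 0
  P[4] = 4 + 0 = 4
  P[5] = -6 + 0 = -6
  P[6] = -4 + 0 = -4
  P[7] = 9 + 0 = 9
  P[8] = 10 + -3 = 7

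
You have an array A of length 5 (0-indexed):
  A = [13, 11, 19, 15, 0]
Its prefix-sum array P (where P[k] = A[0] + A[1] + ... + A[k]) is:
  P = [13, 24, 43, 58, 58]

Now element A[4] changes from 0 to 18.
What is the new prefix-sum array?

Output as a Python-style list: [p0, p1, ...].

Change: A[4] 0 -> 18, delta = 18
P[k] for k < 4: unchanged (A[4] not included)
P[k] for k >= 4: shift by delta = 18
  P[0] = 13 + 0 = 13
  P[1] = 24 + 0 = 24
  P[2] = 43 + 0 = 43
  P[3] = 58 + 0 = 58
  P[4] = 58 + 18 = 76

Answer: [13, 24, 43, 58, 76]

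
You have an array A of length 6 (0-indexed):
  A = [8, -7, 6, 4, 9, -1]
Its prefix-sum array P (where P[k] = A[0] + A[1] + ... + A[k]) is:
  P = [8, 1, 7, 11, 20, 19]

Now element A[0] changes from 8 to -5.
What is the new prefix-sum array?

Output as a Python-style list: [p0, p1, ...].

Change: A[0] 8 -> -5, delta = -13
P[k] for k < 0: unchanged (A[0] not included)
P[k] for k >= 0: shift by delta = -13
  P[0] = 8 + -13 = -5
  P[1] = 1 + -13 = -12
  P[2] = 7 + -13 = -6
  P[3] = 11 + -13 = -2
  P[4] = 20 + -13 = 7
  P[5] = 19 + -13 = 6

Answer: [-5, -12, -6, -2, 7, 6]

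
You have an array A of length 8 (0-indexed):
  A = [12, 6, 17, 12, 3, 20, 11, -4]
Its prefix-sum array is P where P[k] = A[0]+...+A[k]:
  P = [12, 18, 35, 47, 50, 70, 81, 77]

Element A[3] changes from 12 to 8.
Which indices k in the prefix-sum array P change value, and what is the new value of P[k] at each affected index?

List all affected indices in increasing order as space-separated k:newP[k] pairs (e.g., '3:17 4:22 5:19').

P[k] = A[0] + ... + A[k]
P[k] includes A[3] iff k >= 3
Affected indices: 3, 4, ..., 7; delta = -4
  P[3]: 47 + -4 = 43
  P[4]: 50 + -4 = 46
  P[5]: 70 + -4 = 66
  P[6]: 81 + -4 = 77
  P[7]: 77 + -4 = 73

Answer: 3:43 4:46 5:66 6:77 7:73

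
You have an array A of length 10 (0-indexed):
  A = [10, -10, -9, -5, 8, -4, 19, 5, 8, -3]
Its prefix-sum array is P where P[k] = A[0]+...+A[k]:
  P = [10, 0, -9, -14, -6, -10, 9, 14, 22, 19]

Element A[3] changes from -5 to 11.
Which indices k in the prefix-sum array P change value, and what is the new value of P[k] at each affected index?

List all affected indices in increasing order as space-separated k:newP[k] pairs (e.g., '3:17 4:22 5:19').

P[k] = A[0] + ... + A[k]
P[k] includes A[3] iff k >= 3
Affected indices: 3, 4, ..., 9; delta = 16
  P[3]: -14 + 16 = 2
  P[4]: -6 + 16 = 10
  P[5]: -10 + 16 = 6
  P[6]: 9 + 16 = 25
  P[7]: 14 + 16 = 30
  P[8]: 22 + 16 = 38
  P[9]: 19 + 16 = 35

Answer: 3:2 4:10 5:6 6:25 7:30 8:38 9:35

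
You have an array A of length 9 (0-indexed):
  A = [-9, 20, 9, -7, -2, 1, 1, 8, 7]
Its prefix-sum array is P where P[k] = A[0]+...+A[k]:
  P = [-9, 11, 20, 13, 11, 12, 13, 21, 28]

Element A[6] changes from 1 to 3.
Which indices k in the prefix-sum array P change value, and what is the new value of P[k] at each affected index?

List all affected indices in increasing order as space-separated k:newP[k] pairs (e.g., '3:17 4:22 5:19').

Answer: 6:15 7:23 8:30

Derivation:
P[k] = A[0] + ... + A[k]
P[k] includes A[6] iff k >= 6
Affected indices: 6, 7, ..., 8; delta = 2
  P[6]: 13 + 2 = 15
  P[7]: 21 + 2 = 23
  P[8]: 28 + 2 = 30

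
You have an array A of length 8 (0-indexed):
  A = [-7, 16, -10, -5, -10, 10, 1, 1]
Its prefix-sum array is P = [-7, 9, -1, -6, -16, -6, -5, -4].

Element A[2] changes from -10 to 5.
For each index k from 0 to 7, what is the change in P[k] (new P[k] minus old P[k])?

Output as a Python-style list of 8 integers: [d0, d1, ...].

Element change: A[2] -10 -> 5, delta = 15
For k < 2: P[k] unchanged, delta_P[k] = 0
For k >= 2: P[k] shifts by exactly 15
Delta array: [0, 0, 15, 15, 15, 15, 15, 15]

Answer: [0, 0, 15, 15, 15, 15, 15, 15]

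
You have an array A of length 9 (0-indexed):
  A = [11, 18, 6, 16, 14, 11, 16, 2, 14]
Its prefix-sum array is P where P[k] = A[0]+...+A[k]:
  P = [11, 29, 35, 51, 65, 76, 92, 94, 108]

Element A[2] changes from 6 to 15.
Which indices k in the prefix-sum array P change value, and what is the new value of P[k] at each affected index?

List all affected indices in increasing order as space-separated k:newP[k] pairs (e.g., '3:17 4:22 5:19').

P[k] = A[0] + ... + A[k]
P[k] includes A[2] iff k >= 2
Affected indices: 2, 3, ..., 8; delta = 9
  P[2]: 35 + 9 = 44
  P[3]: 51 + 9 = 60
  P[4]: 65 + 9 = 74
  P[5]: 76 + 9 = 85
  P[6]: 92 + 9 = 101
  P[7]: 94 + 9 = 103
  P[8]: 108 + 9 = 117

Answer: 2:44 3:60 4:74 5:85 6:101 7:103 8:117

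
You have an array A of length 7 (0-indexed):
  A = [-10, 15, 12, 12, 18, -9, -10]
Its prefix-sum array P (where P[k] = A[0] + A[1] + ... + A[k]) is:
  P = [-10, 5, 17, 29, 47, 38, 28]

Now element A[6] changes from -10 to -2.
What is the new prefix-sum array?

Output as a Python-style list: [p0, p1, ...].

Change: A[6] -10 -> -2, delta = 8
P[k] for k < 6: unchanged (A[6] not included)
P[k] for k >= 6: shift by delta = 8
  P[0] = -10 + 0 = -10
  P[1] = 5 + 0 = 5
  P[2] = 17 + 0 = 17
  P[3] = 29 + 0 = 29
  P[4] = 47 + 0 = 47
  P[5] = 38 + 0 = 38
  P[6] = 28 + 8 = 36

Answer: [-10, 5, 17, 29, 47, 38, 36]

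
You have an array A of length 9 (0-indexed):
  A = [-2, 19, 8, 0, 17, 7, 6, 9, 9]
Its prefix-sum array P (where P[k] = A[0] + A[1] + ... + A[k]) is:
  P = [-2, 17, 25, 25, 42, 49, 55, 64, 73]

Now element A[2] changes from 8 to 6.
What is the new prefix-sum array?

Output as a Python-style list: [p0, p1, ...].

Answer: [-2, 17, 23, 23, 40, 47, 53, 62, 71]

Derivation:
Change: A[2] 8 -> 6, delta = -2
P[k] for k < 2: unchanged (A[2] not included)
P[k] for k >= 2: shift by delta = -2
  P[0] = -2 + 0 = -2
  P[1] = 17 + 0 = 17
  P[2] = 25 + -2 = 23
  P[3] = 25 + -2 = 23
  P[4] = 42 + -2 = 40
  P[5] = 49 + -2 = 47
  P[6] = 55 + -2 = 53
  P[7] = 64 + -2 = 62
  P[8] = 73 + -2 = 71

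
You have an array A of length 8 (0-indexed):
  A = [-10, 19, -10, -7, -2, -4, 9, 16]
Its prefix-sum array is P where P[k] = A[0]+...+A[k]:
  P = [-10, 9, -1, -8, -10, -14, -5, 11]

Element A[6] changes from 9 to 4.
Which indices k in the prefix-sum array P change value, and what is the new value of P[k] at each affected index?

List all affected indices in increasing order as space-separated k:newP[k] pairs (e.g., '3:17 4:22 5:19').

P[k] = A[0] + ... + A[k]
P[k] includes A[6] iff k >= 6
Affected indices: 6, 7, ..., 7; delta = -5
  P[6]: -5 + -5 = -10
  P[7]: 11 + -5 = 6

Answer: 6:-10 7:6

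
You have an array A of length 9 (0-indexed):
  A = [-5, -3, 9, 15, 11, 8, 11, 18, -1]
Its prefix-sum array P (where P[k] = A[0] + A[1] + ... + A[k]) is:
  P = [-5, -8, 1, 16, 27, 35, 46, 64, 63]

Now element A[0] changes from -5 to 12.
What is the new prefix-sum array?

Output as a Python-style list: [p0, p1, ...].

Answer: [12, 9, 18, 33, 44, 52, 63, 81, 80]

Derivation:
Change: A[0] -5 -> 12, delta = 17
P[k] for k < 0: unchanged (A[0] not included)
P[k] for k >= 0: shift by delta = 17
  P[0] = -5 + 17 = 12
  P[1] = -8 + 17 = 9
  P[2] = 1 + 17 = 18
  P[3] = 16 + 17 = 33
  P[4] = 27 + 17 = 44
  P[5] = 35 + 17 = 52
  P[6] = 46 + 17 = 63
  P[7] = 64 + 17 = 81
  P[8] = 63 + 17 = 80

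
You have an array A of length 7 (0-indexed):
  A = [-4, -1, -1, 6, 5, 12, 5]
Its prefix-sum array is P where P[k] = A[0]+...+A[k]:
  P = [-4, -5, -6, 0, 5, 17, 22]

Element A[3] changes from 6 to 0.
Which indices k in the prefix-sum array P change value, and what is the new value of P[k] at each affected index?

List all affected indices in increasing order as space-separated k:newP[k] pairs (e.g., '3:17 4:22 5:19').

Answer: 3:-6 4:-1 5:11 6:16

Derivation:
P[k] = A[0] + ... + A[k]
P[k] includes A[3] iff k >= 3
Affected indices: 3, 4, ..., 6; delta = -6
  P[3]: 0 + -6 = -6
  P[4]: 5 + -6 = -1
  P[5]: 17 + -6 = 11
  P[6]: 22 + -6 = 16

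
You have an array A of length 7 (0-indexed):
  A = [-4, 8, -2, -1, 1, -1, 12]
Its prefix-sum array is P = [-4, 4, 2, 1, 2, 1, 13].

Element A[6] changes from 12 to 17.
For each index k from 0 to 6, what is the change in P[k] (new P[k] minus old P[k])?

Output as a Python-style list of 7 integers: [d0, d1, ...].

Answer: [0, 0, 0, 0, 0, 0, 5]

Derivation:
Element change: A[6] 12 -> 17, delta = 5
For k < 6: P[k] unchanged, delta_P[k] = 0
For k >= 6: P[k] shifts by exactly 5
Delta array: [0, 0, 0, 0, 0, 0, 5]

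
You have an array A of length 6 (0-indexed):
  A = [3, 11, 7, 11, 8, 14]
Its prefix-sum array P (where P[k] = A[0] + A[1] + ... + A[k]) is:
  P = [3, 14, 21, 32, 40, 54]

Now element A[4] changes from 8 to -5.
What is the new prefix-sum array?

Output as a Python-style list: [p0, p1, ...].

Answer: [3, 14, 21, 32, 27, 41]

Derivation:
Change: A[4] 8 -> -5, delta = -13
P[k] for k < 4: unchanged (A[4] not included)
P[k] for k >= 4: shift by delta = -13
  P[0] = 3 + 0 = 3
  P[1] = 14 + 0 = 14
  P[2] = 21 + 0 = 21
  P[3] = 32 + 0 = 32
  P[4] = 40 + -13 = 27
  P[5] = 54 + -13 = 41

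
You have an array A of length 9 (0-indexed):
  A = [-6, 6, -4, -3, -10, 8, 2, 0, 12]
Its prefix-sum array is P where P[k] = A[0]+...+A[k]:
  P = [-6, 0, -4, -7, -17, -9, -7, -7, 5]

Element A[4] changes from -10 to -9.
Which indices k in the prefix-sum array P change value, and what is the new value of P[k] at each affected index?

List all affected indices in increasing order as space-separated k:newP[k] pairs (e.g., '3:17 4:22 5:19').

P[k] = A[0] + ... + A[k]
P[k] includes A[4] iff k >= 4
Affected indices: 4, 5, ..., 8; delta = 1
  P[4]: -17 + 1 = -16
  P[5]: -9 + 1 = -8
  P[6]: -7 + 1 = -6
  P[7]: -7 + 1 = -6
  P[8]: 5 + 1 = 6

Answer: 4:-16 5:-8 6:-6 7:-6 8:6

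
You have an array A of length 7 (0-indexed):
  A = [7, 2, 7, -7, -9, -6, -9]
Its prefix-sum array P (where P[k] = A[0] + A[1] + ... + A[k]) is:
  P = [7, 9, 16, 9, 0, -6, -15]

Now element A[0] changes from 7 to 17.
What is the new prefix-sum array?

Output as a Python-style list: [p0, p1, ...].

Answer: [17, 19, 26, 19, 10, 4, -5]

Derivation:
Change: A[0] 7 -> 17, delta = 10
P[k] for k < 0: unchanged (A[0] not included)
P[k] for k >= 0: shift by delta = 10
  P[0] = 7 + 10 = 17
  P[1] = 9 + 10 = 19
  P[2] = 16 + 10 = 26
  P[3] = 9 + 10 = 19
  P[4] = 0 + 10 = 10
  P[5] = -6 + 10 = 4
  P[6] = -15 + 10 = -5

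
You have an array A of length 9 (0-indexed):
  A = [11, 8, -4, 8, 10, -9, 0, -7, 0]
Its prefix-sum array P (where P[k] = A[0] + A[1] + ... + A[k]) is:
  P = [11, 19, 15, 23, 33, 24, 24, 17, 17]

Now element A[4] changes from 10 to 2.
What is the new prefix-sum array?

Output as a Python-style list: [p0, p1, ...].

Change: A[4] 10 -> 2, delta = -8
P[k] for k < 4: unchanged (A[4] not included)
P[k] for k >= 4: shift by delta = -8
  P[0] = 11 + 0 = 11
  P[1] = 19 + 0 = 19
  P[2] = 15 + 0 = 15
  P[3] = 23 + 0 = 23
  P[4] = 33 + -8 = 25
  P[5] = 24 + -8 = 16
  P[6] = 24 + -8 = 16
  P[7] = 17 + -8 = 9
  P[8] = 17 + -8 = 9

Answer: [11, 19, 15, 23, 25, 16, 16, 9, 9]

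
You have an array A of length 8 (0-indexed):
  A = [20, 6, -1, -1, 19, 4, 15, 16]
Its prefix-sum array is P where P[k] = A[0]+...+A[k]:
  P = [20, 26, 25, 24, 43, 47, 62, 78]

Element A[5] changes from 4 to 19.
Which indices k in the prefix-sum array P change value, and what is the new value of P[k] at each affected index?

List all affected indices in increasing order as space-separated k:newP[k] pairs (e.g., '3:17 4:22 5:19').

P[k] = A[0] + ... + A[k]
P[k] includes A[5] iff k >= 5
Affected indices: 5, 6, ..., 7; delta = 15
  P[5]: 47 + 15 = 62
  P[6]: 62 + 15 = 77
  P[7]: 78 + 15 = 93

Answer: 5:62 6:77 7:93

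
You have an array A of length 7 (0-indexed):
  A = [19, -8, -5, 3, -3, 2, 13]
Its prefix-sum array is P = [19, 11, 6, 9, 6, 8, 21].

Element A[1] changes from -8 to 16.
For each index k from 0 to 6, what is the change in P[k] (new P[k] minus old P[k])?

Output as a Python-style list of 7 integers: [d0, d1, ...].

Answer: [0, 24, 24, 24, 24, 24, 24]

Derivation:
Element change: A[1] -8 -> 16, delta = 24
For k < 1: P[k] unchanged, delta_P[k] = 0
For k >= 1: P[k] shifts by exactly 24
Delta array: [0, 24, 24, 24, 24, 24, 24]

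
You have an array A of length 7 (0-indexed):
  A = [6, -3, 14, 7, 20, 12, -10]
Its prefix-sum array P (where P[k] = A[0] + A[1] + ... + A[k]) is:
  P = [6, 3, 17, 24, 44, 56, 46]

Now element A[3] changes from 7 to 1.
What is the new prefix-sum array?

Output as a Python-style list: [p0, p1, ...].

Change: A[3] 7 -> 1, delta = -6
P[k] for k < 3: unchanged (A[3] not included)
P[k] for k >= 3: shift by delta = -6
  P[0] = 6 + 0 = 6
  P[1] = 3 + 0 = 3
  P[2] = 17 + 0 = 17
  P[3] = 24 + -6 = 18
  P[4] = 44 + -6 = 38
  P[5] = 56 + -6 = 50
  P[6] = 46 + -6 = 40

Answer: [6, 3, 17, 18, 38, 50, 40]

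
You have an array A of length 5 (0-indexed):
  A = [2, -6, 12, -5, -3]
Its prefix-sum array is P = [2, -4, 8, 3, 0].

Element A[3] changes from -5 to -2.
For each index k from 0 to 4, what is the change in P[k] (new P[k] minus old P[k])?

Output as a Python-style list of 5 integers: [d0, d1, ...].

Answer: [0, 0, 0, 3, 3]

Derivation:
Element change: A[3] -5 -> -2, delta = 3
For k < 3: P[k] unchanged, delta_P[k] = 0
For k >= 3: P[k] shifts by exactly 3
Delta array: [0, 0, 0, 3, 3]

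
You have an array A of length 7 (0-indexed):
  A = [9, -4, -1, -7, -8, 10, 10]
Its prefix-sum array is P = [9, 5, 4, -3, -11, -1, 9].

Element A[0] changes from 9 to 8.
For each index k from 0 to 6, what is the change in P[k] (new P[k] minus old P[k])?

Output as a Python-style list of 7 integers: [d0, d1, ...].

Answer: [-1, -1, -1, -1, -1, -1, -1]

Derivation:
Element change: A[0] 9 -> 8, delta = -1
For k < 0: P[k] unchanged, delta_P[k] = 0
For k >= 0: P[k] shifts by exactly -1
Delta array: [-1, -1, -1, -1, -1, -1, -1]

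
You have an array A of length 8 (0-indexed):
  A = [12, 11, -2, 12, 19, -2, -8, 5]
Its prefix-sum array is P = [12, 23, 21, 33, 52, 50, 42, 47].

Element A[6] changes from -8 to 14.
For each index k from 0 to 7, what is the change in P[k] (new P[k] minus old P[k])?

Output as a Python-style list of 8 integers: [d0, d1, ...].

Answer: [0, 0, 0, 0, 0, 0, 22, 22]

Derivation:
Element change: A[6] -8 -> 14, delta = 22
For k < 6: P[k] unchanged, delta_P[k] = 0
For k >= 6: P[k] shifts by exactly 22
Delta array: [0, 0, 0, 0, 0, 0, 22, 22]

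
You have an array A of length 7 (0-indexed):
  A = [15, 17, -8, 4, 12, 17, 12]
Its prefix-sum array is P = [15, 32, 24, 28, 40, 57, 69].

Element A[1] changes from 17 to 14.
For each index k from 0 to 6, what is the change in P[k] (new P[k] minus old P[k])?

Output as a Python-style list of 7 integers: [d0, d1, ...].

Element change: A[1] 17 -> 14, delta = -3
For k < 1: P[k] unchanged, delta_P[k] = 0
For k >= 1: P[k] shifts by exactly -3
Delta array: [0, -3, -3, -3, -3, -3, -3]

Answer: [0, -3, -3, -3, -3, -3, -3]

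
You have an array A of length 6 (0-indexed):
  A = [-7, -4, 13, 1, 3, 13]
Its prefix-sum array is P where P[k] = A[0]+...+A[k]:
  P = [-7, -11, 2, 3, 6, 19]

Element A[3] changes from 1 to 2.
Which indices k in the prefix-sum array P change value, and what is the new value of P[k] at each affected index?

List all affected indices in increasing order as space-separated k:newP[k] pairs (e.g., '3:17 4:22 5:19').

Answer: 3:4 4:7 5:20

Derivation:
P[k] = A[0] + ... + A[k]
P[k] includes A[3] iff k >= 3
Affected indices: 3, 4, ..., 5; delta = 1
  P[3]: 3 + 1 = 4
  P[4]: 6 + 1 = 7
  P[5]: 19 + 1 = 20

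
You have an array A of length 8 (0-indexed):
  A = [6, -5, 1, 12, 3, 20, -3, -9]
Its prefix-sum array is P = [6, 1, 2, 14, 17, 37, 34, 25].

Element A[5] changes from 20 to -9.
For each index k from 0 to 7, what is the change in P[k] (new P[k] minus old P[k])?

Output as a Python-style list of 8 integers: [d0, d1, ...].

Answer: [0, 0, 0, 0, 0, -29, -29, -29]

Derivation:
Element change: A[5] 20 -> -9, delta = -29
For k < 5: P[k] unchanged, delta_P[k] = 0
For k >= 5: P[k] shifts by exactly -29
Delta array: [0, 0, 0, 0, 0, -29, -29, -29]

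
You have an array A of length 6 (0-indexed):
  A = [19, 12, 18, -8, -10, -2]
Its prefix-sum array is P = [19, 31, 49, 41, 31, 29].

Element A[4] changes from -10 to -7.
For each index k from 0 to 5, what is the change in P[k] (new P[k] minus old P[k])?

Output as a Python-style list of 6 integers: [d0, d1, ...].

Element change: A[4] -10 -> -7, delta = 3
For k < 4: P[k] unchanged, delta_P[k] = 0
For k >= 4: P[k] shifts by exactly 3
Delta array: [0, 0, 0, 0, 3, 3]

Answer: [0, 0, 0, 0, 3, 3]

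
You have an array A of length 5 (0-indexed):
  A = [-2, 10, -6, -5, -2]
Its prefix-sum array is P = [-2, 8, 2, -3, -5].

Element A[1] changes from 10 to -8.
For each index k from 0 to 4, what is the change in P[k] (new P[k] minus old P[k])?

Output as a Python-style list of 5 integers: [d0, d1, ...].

Answer: [0, -18, -18, -18, -18]

Derivation:
Element change: A[1] 10 -> -8, delta = -18
For k < 1: P[k] unchanged, delta_P[k] = 0
For k >= 1: P[k] shifts by exactly -18
Delta array: [0, -18, -18, -18, -18]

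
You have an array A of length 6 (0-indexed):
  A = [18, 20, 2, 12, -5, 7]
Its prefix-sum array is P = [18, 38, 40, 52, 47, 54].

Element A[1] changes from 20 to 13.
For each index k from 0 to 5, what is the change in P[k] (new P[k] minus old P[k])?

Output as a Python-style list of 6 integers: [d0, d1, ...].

Answer: [0, -7, -7, -7, -7, -7]

Derivation:
Element change: A[1] 20 -> 13, delta = -7
For k < 1: P[k] unchanged, delta_P[k] = 0
For k >= 1: P[k] shifts by exactly -7
Delta array: [0, -7, -7, -7, -7, -7]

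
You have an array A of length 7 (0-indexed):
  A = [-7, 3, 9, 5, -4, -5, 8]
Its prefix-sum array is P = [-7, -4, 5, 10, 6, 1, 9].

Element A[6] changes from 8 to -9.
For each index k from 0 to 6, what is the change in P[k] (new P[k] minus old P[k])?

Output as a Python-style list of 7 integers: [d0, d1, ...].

Element change: A[6] 8 -> -9, delta = -17
For k < 6: P[k] unchanged, delta_P[k] = 0
For k >= 6: P[k] shifts by exactly -17
Delta array: [0, 0, 0, 0, 0, 0, -17]

Answer: [0, 0, 0, 0, 0, 0, -17]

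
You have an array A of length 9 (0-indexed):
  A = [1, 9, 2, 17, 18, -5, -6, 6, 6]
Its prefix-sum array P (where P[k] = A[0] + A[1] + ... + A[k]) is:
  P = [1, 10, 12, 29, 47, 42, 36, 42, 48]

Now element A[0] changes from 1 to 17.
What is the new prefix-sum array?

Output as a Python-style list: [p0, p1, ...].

Answer: [17, 26, 28, 45, 63, 58, 52, 58, 64]

Derivation:
Change: A[0] 1 -> 17, delta = 16
P[k] for k < 0: unchanged (A[0] not included)
P[k] for k >= 0: shift by delta = 16
  P[0] = 1 + 16 = 17
  P[1] = 10 + 16 = 26
  P[2] = 12 + 16 = 28
  P[3] = 29 + 16 = 45
  P[4] = 47 + 16 = 63
  P[5] = 42 + 16 = 58
  P[6] = 36 + 16 = 52
  P[7] = 42 + 16 = 58
  P[8] = 48 + 16 = 64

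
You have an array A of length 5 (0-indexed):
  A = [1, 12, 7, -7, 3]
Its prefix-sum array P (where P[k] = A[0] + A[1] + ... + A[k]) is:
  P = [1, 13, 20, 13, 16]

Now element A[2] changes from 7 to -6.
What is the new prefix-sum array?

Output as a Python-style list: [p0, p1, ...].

Answer: [1, 13, 7, 0, 3]

Derivation:
Change: A[2] 7 -> -6, delta = -13
P[k] for k < 2: unchanged (A[2] not included)
P[k] for k >= 2: shift by delta = -13
  P[0] = 1 + 0 = 1
  P[1] = 13 + 0 = 13
  P[2] = 20 + -13 = 7
  P[3] = 13 + -13 = 0
  P[4] = 16 + -13 = 3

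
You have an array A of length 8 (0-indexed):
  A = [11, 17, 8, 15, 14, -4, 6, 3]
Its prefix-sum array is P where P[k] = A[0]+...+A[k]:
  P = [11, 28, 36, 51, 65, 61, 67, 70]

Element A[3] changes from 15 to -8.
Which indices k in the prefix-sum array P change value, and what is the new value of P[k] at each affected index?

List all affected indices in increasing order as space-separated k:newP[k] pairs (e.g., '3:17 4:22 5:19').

Answer: 3:28 4:42 5:38 6:44 7:47

Derivation:
P[k] = A[0] + ... + A[k]
P[k] includes A[3] iff k >= 3
Affected indices: 3, 4, ..., 7; delta = -23
  P[3]: 51 + -23 = 28
  P[4]: 65 + -23 = 42
  P[5]: 61 + -23 = 38
  P[6]: 67 + -23 = 44
  P[7]: 70 + -23 = 47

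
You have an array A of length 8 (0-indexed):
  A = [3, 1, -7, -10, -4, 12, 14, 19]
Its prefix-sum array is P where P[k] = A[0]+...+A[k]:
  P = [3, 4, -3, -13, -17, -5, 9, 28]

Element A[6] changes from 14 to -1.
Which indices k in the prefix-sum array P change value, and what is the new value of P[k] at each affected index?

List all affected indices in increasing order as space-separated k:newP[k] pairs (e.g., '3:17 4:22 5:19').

Answer: 6:-6 7:13

Derivation:
P[k] = A[0] + ... + A[k]
P[k] includes A[6] iff k >= 6
Affected indices: 6, 7, ..., 7; delta = -15
  P[6]: 9 + -15 = -6
  P[7]: 28 + -15 = 13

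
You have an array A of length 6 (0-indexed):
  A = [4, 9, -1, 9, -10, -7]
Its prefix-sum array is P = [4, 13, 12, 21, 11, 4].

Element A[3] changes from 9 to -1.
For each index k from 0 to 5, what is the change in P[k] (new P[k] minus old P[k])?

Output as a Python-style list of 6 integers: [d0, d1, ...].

Answer: [0, 0, 0, -10, -10, -10]

Derivation:
Element change: A[3] 9 -> -1, delta = -10
For k < 3: P[k] unchanged, delta_P[k] = 0
For k >= 3: P[k] shifts by exactly -10
Delta array: [0, 0, 0, -10, -10, -10]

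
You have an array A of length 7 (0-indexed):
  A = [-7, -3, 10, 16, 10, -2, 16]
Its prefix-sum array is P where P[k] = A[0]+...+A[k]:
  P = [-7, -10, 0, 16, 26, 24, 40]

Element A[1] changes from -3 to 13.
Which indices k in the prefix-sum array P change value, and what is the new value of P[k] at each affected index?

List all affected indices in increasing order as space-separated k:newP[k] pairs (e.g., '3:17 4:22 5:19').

Answer: 1:6 2:16 3:32 4:42 5:40 6:56

Derivation:
P[k] = A[0] + ... + A[k]
P[k] includes A[1] iff k >= 1
Affected indices: 1, 2, ..., 6; delta = 16
  P[1]: -10 + 16 = 6
  P[2]: 0 + 16 = 16
  P[3]: 16 + 16 = 32
  P[4]: 26 + 16 = 42
  P[5]: 24 + 16 = 40
  P[6]: 40 + 16 = 56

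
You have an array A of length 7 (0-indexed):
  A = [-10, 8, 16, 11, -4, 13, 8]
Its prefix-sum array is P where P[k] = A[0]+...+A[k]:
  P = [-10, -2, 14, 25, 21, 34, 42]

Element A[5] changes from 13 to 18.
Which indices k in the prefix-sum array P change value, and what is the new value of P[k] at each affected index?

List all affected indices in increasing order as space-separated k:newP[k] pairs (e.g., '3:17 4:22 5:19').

P[k] = A[0] + ... + A[k]
P[k] includes A[5] iff k >= 5
Affected indices: 5, 6, ..., 6; delta = 5
  P[5]: 34 + 5 = 39
  P[6]: 42 + 5 = 47

Answer: 5:39 6:47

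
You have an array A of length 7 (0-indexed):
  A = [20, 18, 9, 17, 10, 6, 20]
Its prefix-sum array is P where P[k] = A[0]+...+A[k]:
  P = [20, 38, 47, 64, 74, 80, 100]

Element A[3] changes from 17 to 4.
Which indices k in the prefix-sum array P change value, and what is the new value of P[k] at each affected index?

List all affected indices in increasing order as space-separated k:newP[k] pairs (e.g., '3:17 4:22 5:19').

P[k] = A[0] + ... + A[k]
P[k] includes A[3] iff k >= 3
Affected indices: 3, 4, ..., 6; delta = -13
  P[3]: 64 + -13 = 51
  P[4]: 74 + -13 = 61
  P[5]: 80 + -13 = 67
  P[6]: 100 + -13 = 87

Answer: 3:51 4:61 5:67 6:87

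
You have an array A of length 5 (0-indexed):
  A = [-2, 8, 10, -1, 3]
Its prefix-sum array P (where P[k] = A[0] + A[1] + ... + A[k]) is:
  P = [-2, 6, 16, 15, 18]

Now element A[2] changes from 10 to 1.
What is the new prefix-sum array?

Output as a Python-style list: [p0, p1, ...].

Change: A[2] 10 -> 1, delta = -9
P[k] for k < 2: unchanged (A[2] not included)
P[k] for k >= 2: shift by delta = -9
  P[0] = -2 + 0 = -2
  P[1] = 6 + 0 = 6
  P[2] = 16 + -9 = 7
  P[3] = 15 + -9 = 6
  P[4] = 18 + -9 = 9

Answer: [-2, 6, 7, 6, 9]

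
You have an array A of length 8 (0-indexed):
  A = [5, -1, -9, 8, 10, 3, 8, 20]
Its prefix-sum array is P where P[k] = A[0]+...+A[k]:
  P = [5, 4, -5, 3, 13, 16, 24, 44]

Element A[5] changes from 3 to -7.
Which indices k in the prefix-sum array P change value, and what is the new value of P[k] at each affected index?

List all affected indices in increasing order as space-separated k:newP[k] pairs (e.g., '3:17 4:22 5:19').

Answer: 5:6 6:14 7:34

Derivation:
P[k] = A[0] + ... + A[k]
P[k] includes A[5] iff k >= 5
Affected indices: 5, 6, ..., 7; delta = -10
  P[5]: 16 + -10 = 6
  P[6]: 24 + -10 = 14
  P[7]: 44 + -10 = 34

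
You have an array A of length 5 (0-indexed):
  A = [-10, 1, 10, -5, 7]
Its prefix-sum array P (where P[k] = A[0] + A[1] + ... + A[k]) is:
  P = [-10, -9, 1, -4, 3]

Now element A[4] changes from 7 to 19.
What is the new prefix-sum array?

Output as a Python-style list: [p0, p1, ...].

Change: A[4] 7 -> 19, delta = 12
P[k] for k < 4: unchanged (A[4] not included)
P[k] for k >= 4: shift by delta = 12
  P[0] = -10 + 0 = -10
  P[1] = -9 + 0 = -9
  P[2] = 1 + 0 = 1
  P[3] = -4 + 0 = -4
  P[4] = 3 + 12 = 15

Answer: [-10, -9, 1, -4, 15]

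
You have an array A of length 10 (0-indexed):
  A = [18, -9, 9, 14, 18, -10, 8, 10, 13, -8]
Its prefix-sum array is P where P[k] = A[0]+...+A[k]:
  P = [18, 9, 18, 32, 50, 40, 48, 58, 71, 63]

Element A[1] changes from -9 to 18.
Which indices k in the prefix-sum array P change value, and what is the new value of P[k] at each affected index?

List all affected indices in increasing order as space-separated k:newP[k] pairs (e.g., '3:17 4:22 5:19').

Answer: 1:36 2:45 3:59 4:77 5:67 6:75 7:85 8:98 9:90

Derivation:
P[k] = A[0] + ... + A[k]
P[k] includes A[1] iff k >= 1
Affected indices: 1, 2, ..., 9; delta = 27
  P[1]: 9 + 27 = 36
  P[2]: 18 + 27 = 45
  P[3]: 32 + 27 = 59
  P[4]: 50 + 27 = 77
  P[5]: 40 + 27 = 67
  P[6]: 48 + 27 = 75
  P[7]: 58 + 27 = 85
  P[8]: 71 + 27 = 98
  P[9]: 63 + 27 = 90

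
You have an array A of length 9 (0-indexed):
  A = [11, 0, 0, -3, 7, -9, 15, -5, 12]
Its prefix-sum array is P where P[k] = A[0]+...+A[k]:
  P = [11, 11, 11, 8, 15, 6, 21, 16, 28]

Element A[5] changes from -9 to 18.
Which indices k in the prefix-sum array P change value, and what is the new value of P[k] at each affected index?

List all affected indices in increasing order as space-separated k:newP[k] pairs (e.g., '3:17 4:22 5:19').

P[k] = A[0] + ... + A[k]
P[k] includes A[5] iff k >= 5
Affected indices: 5, 6, ..., 8; delta = 27
  P[5]: 6 + 27 = 33
  P[6]: 21 + 27 = 48
  P[7]: 16 + 27 = 43
  P[8]: 28 + 27 = 55

Answer: 5:33 6:48 7:43 8:55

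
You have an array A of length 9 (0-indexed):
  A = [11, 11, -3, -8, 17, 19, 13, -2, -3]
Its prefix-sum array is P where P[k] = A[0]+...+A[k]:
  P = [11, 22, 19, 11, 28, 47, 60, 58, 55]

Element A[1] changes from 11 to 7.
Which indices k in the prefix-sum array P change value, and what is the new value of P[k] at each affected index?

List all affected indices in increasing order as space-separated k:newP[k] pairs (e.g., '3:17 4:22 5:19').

Answer: 1:18 2:15 3:7 4:24 5:43 6:56 7:54 8:51

Derivation:
P[k] = A[0] + ... + A[k]
P[k] includes A[1] iff k >= 1
Affected indices: 1, 2, ..., 8; delta = -4
  P[1]: 22 + -4 = 18
  P[2]: 19 + -4 = 15
  P[3]: 11 + -4 = 7
  P[4]: 28 + -4 = 24
  P[5]: 47 + -4 = 43
  P[6]: 60 + -4 = 56
  P[7]: 58 + -4 = 54
  P[8]: 55 + -4 = 51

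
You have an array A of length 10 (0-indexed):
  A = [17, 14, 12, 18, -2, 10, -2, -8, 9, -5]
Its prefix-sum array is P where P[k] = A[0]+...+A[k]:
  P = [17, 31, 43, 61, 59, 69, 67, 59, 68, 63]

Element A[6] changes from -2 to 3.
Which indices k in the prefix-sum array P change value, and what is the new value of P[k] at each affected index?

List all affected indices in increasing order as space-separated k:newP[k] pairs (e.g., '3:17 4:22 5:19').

Answer: 6:72 7:64 8:73 9:68

Derivation:
P[k] = A[0] + ... + A[k]
P[k] includes A[6] iff k >= 6
Affected indices: 6, 7, ..., 9; delta = 5
  P[6]: 67 + 5 = 72
  P[7]: 59 + 5 = 64
  P[8]: 68 + 5 = 73
  P[9]: 63 + 5 = 68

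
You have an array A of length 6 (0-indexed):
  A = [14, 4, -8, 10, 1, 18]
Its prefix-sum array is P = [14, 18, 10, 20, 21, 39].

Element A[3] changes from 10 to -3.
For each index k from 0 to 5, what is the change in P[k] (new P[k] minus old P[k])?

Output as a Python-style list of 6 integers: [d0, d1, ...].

Element change: A[3] 10 -> -3, delta = -13
For k < 3: P[k] unchanged, delta_P[k] = 0
For k >= 3: P[k] shifts by exactly -13
Delta array: [0, 0, 0, -13, -13, -13]

Answer: [0, 0, 0, -13, -13, -13]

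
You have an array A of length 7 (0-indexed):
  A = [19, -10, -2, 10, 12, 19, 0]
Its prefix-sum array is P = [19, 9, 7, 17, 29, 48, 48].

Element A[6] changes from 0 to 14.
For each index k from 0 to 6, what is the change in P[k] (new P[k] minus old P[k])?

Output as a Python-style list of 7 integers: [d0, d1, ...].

Element change: A[6] 0 -> 14, delta = 14
For k < 6: P[k] unchanged, delta_P[k] = 0
For k >= 6: P[k] shifts by exactly 14
Delta array: [0, 0, 0, 0, 0, 0, 14]

Answer: [0, 0, 0, 0, 0, 0, 14]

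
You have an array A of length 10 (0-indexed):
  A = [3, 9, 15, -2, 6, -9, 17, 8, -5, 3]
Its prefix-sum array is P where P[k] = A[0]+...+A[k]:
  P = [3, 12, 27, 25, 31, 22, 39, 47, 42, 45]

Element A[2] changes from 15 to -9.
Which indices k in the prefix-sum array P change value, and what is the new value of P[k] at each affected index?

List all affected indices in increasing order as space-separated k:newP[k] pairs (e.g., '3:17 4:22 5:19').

P[k] = A[0] + ... + A[k]
P[k] includes A[2] iff k >= 2
Affected indices: 2, 3, ..., 9; delta = -24
  P[2]: 27 + -24 = 3
  P[3]: 25 + -24 = 1
  P[4]: 31 + -24 = 7
  P[5]: 22 + -24 = -2
  P[6]: 39 + -24 = 15
  P[7]: 47 + -24 = 23
  P[8]: 42 + -24 = 18
  P[9]: 45 + -24 = 21

Answer: 2:3 3:1 4:7 5:-2 6:15 7:23 8:18 9:21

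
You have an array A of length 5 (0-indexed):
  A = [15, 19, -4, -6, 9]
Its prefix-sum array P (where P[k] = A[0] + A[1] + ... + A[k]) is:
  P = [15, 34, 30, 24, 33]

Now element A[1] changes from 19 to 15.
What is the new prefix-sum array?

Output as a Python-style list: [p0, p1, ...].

Answer: [15, 30, 26, 20, 29]

Derivation:
Change: A[1] 19 -> 15, delta = -4
P[k] for k < 1: unchanged (A[1] not included)
P[k] for k >= 1: shift by delta = -4
  P[0] = 15 + 0 = 15
  P[1] = 34 + -4 = 30
  P[2] = 30 + -4 = 26
  P[3] = 24 + -4 = 20
  P[4] = 33 + -4 = 29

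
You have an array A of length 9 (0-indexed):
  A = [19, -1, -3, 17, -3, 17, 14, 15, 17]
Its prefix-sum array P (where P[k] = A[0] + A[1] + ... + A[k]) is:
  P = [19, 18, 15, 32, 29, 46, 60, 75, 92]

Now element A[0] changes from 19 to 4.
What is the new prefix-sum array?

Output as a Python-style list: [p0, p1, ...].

Answer: [4, 3, 0, 17, 14, 31, 45, 60, 77]

Derivation:
Change: A[0] 19 -> 4, delta = -15
P[k] for k < 0: unchanged (A[0] not included)
P[k] for k >= 0: shift by delta = -15
  P[0] = 19 + -15 = 4
  P[1] = 18 + -15 = 3
  P[2] = 15 + -15 = 0
  P[3] = 32 + -15 = 17
  P[4] = 29 + -15 = 14
  P[5] = 46 + -15 = 31
  P[6] = 60 + -15 = 45
  P[7] = 75 + -15 = 60
  P[8] = 92 + -15 = 77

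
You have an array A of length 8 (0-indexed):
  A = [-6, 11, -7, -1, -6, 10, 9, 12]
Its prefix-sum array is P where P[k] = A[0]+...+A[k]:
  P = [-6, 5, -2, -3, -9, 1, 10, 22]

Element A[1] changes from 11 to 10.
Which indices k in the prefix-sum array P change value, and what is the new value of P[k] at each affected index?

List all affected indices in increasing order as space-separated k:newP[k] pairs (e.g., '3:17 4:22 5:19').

P[k] = A[0] + ... + A[k]
P[k] includes A[1] iff k >= 1
Affected indices: 1, 2, ..., 7; delta = -1
  P[1]: 5 + -1 = 4
  P[2]: -2 + -1 = -3
  P[3]: -3 + -1 = -4
  P[4]: -9 + -1 = -10
  P[5]: 1 + -1 = 0
  P[6]: 10 + -1 = 9
  P[7]: 22 + -1 = 21

Answer: 1:4 2:-3 3:-4 4:-10 5:0 6:9 7:21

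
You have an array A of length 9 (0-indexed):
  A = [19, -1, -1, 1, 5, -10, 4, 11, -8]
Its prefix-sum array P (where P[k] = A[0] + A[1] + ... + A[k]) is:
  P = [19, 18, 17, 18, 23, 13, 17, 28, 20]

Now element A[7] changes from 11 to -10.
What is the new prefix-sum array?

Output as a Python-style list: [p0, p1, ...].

Change: A[7] 11 -> -10, delta = -21
P[k] for k < 7: unchanged (A[7] not included)
P[k] for k >= 7: shift by delta = -21
  P[0] = 19 + 0 = 19
  P[1] = 18 + 0 = 18
  P[2] = 17 + 0 = 17
  P[3] = 18 + 0 = 18
  P[4] = 23 + 0 = 23
  P[5] = 13 + 0 = 13
  P[6] = 17 + 0 = 17
  P[7] = 28 + -21 = 7
  P[8] = 20 + -21 = -1

Answer: [19, 18, 17, 18, 23, 13, 17, 7, -1]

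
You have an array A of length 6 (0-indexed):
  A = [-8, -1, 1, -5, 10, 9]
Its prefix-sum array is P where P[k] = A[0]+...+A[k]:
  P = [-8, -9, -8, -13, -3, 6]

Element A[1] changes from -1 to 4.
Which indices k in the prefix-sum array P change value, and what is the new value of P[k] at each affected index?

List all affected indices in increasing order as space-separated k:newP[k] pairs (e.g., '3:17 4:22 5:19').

P[k] = A[0] + ... + A[k]
P[k] includes A[1] iff k >= 1
Affected indices: 1, 2, ..., 5; delta = 5
  P[1]: -9 + 5 = -4
  P[2]: -8 + 5 = -3
  P[3]: -13 + 5 = -8
  P[4]: -3 + 5 = 2
  P[5]: 6 + 5 = 11

Answer: 1:-4 2:-3 3:-8 4:2 5:11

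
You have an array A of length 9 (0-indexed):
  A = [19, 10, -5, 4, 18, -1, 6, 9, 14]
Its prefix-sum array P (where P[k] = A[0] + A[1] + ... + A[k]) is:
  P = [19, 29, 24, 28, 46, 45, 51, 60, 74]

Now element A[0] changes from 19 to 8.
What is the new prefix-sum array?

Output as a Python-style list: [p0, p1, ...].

Answer: [8, 18, 13, 17, 35, 34, 40, 49, 63]

Derivation:
Change: A[0] 19 -> 8, delta = -11
P[k] for k < 0: unchanged (A[0] not included)
P[k] for k >= 0: shift by delta = -11
  P[0] = 19 + -11 = 8
  P[1] = 29 + -11 = 18
  P[2] = 24 + -11 = 13
  P[3] = 28 + -11 = 17
  P[4] = 46 + -11 = 35
  P[5] = 45 + -11 = 34
  P[6] = 51 + -11 = 40
  P[7] = 60 + -11 = 49
  P[8] = 74 + -11 = 63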